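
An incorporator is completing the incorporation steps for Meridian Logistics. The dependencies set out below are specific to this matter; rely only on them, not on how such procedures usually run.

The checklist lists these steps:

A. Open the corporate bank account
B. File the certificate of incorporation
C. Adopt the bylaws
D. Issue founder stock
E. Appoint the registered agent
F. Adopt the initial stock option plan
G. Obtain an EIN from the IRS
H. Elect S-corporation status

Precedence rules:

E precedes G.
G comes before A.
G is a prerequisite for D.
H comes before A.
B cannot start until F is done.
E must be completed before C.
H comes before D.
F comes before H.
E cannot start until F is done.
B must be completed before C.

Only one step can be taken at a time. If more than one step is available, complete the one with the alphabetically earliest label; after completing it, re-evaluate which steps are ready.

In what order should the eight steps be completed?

F → B → E → C → G → H → A → D

F has no prerequisites → F first.
Now B, E and H have their prerequisites met. B has the earlier label, so B next.
E and H are both available; E has the earlier label → E.
C and G now also ready, so the ready set is {C, G, H}; C has the earlier label → C.
G and H are both available; G has the earlier label → G.
H is the only step now ready → H.
Now A and D have their prerequisites met. A has the earlier label, so A next.
D needed G and H, now all done → D.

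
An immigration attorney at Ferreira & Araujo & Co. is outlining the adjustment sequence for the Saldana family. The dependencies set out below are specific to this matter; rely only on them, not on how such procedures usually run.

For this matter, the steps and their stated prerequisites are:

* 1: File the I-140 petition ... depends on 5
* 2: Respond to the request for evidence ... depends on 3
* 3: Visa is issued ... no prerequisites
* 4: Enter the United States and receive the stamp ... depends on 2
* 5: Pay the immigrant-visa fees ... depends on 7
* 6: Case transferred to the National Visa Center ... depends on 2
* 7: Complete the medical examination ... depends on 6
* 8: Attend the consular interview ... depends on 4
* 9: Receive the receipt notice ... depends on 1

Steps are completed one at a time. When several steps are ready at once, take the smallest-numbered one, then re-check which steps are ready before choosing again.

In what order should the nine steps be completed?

3 is the only step with nothing outstanding, so it goes first.
Next only 2 has its prerequisites met → 2.
Now 4 and 6 have their prerequisites met. 4 has the earlier label, so 4 next.
8 now also ready, so the ready set is {6, 8}; 6 has the earlier label → 6.
7 now also ready, so the ready set is {7, 8}; 7 has the earlier label → 7.
5 now also ready, so the ready set is {5, 8}; 5 has the earlier label → 5.
1 now also ready, so the ready set is {1, 8}; 1 has the earlier label → 1.
9 now also ready, so the ready set is {8, 9}; 8 has the earlier label → 8.
9 needed 1, now all done → 9.

3, 2, 4, 6, 7, 5, 1, 8, 9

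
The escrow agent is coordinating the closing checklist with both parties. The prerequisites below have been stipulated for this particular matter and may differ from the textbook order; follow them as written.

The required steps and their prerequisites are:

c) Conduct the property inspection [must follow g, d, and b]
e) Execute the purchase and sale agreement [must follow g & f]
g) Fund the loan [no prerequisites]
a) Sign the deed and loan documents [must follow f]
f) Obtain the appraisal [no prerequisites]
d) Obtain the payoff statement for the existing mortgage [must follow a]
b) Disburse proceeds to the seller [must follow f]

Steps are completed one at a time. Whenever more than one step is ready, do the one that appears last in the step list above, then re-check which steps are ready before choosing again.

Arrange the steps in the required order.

Nothing is required for f and g. f is listed later → f first.
Now b, a and g have their prerequisites met. b is listed later, so b next.
Ready: a and g. a is listed later → a.
Now d and g have their prerequisites met. d is listed later, so d next.
g is the only step now ready → g.
Ready: e and c. e is listed later → e.
That leaves c as the only ready step → c.

f, b, a, d, g, e, c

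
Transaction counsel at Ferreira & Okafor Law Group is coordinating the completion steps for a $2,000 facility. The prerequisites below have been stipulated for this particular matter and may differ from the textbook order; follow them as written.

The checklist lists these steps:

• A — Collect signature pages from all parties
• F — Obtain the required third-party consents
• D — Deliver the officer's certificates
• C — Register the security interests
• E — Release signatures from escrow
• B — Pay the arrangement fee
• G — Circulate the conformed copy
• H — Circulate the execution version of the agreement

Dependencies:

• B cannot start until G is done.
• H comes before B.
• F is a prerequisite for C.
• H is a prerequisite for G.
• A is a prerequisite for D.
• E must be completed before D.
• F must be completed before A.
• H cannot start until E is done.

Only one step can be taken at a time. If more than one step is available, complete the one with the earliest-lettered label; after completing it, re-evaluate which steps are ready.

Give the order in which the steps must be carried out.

E → F → A → C → D → H → G → B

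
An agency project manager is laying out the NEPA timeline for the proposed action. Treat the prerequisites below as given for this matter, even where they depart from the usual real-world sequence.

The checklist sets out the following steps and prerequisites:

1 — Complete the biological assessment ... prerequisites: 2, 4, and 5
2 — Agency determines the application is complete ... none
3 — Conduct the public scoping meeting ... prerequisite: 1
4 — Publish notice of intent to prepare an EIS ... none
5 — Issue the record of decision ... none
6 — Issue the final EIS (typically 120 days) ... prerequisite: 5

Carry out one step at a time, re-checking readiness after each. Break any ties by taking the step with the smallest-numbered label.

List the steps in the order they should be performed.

2, 4, 5, 1, 3, 6

2, 4 and 5 have no prerequisites; 2 has the earlier label, so 2 is first.
Ready: 4 and 5. 4 has the earlier label → 4.
That leaves 5 as the only ready step → 5.
Now 1 and 6 have their prerequisites met. 1 has the earlier label, so 1 next.
Ready: 3 and 6. 3 has the earlier label → 3.
6 is the only step now ready → 6.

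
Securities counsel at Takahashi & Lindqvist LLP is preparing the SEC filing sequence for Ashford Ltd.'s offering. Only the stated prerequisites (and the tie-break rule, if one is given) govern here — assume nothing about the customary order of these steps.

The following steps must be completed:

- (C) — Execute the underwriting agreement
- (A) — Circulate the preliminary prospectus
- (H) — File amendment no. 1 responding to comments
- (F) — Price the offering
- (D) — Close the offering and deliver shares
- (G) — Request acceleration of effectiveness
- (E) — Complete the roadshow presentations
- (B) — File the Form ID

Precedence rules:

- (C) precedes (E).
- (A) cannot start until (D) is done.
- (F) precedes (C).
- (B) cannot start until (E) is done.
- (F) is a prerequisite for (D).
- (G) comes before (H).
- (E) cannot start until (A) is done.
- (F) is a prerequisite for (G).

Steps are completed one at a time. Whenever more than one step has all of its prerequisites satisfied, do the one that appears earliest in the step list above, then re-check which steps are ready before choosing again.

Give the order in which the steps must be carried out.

(F) is the only step with nothing outstanding, so it goes first.
Ready: (C), (D) and (G). (C) is listed earlier → (C).
Now (D) and (G) have their prerequisites met. (D) is listed earlier, so (D) next.
(A) and (G) are both available; (A) is listed earlier → (A).
(E) now also ready, so the ready set is {(G), (E)}; (G) is listed earlier → (G).
(H) now also ready, so the ready set is {(H), (E)}; (H) is listed earlier → (H).
(E) needed (C) and (A), now all done → (E).
(B) is the only step now ready → (B).

(F), (C), (D), (A), (G), (H), (E), (B)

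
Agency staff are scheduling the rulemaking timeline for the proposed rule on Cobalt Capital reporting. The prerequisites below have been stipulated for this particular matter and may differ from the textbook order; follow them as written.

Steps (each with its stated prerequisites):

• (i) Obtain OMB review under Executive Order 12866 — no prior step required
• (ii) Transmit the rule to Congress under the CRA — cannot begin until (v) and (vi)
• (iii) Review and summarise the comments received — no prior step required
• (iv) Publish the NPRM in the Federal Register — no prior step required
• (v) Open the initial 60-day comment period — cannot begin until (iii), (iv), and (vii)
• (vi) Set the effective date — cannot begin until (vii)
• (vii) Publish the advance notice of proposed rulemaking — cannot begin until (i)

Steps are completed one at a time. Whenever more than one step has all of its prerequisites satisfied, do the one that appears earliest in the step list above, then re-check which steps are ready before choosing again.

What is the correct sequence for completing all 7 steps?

Nothing is required for (i), (iii) and (iv). (i) is listed earlier → (i) first.
(vii) now also ready, so the ready set is {(iii), (iv), (vii)}; (iii) is listed earlier → (iii).
Now (iv) and (vii) have their prerequisites met. (iv) is listed earlier, so (iv) next.
That leaves (vii) as the only ready step → (vii).
Now (v) and (vi) have their prerequisites met. (v) is listed earlier, so (v) next.
(vi) needed (vii), now all done → (vi).
That leaves (ii) as the only ready step → (ii).

(i) (iii) (iv) (vii) (v) (vi) (ii)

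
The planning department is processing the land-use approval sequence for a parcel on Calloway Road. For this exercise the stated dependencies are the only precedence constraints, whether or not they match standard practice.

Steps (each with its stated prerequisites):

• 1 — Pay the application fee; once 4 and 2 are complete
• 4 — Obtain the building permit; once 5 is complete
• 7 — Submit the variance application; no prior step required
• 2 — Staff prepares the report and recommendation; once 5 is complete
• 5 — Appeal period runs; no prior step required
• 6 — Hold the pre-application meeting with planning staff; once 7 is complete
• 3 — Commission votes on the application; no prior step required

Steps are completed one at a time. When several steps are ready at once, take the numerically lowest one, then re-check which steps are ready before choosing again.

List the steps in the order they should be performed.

3, 5, 2, 4, 1, 7, 6

3, 5 and 7 have no prerequisites; 3 has the earlier label, so 3 is first.
Now 5 and 7 have their prerequisites met. 5 has the earlier label, so 5 next.
2 and 4 now also ready, so the ready set is {2, 4, 7}; 2 has the earlier label → 2.
4 and 7 are both available; 4 has the earlier label → 4.
Now 1 and 7 have their prerequisites met. 1 has the earlier label, so 1 next.
Next only 7 has its prerequisites met → 7.
6 is the only step now ready → 6.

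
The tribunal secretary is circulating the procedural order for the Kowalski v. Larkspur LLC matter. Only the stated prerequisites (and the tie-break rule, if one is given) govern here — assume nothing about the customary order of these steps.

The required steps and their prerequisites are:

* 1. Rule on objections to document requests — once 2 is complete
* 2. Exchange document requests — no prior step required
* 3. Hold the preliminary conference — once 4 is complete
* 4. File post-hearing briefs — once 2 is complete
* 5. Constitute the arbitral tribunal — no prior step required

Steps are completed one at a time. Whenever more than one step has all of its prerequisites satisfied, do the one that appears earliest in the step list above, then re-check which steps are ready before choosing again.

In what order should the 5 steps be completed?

2 → 1 → 4 → 3 → 5

2 and 5 have no prerequisites; 2 is listed earlier, so 2 is first.
Ready: 1, 4 and 5. 1 is listed earlier → 1.
Now 4 and 5 have their prerequisites met. 4 is listed earlier, so 4 next.
Now 3 and 5 have their prerequisites met. 3 is listed earlier, so 3 next.
Next only 5 has its prerequisites met → 5.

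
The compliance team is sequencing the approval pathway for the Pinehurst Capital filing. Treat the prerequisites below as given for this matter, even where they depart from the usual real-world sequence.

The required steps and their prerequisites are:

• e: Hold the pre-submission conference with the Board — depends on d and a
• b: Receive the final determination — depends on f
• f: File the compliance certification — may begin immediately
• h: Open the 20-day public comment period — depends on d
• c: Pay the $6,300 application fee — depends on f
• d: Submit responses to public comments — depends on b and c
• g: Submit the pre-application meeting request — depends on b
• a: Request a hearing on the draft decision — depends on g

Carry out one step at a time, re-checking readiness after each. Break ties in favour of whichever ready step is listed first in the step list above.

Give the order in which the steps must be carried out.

f → b → c → d → h → g → a → e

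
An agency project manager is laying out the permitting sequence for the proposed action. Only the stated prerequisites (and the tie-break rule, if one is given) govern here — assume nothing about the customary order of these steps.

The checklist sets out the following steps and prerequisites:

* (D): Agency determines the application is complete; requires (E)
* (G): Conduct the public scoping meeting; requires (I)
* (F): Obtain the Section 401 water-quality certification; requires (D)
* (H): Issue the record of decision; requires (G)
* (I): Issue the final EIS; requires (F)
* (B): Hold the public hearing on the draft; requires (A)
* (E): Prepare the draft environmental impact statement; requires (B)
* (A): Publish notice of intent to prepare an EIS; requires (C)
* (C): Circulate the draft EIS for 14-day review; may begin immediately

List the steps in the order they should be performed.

(C), (A), (B), (E), (D), (F), (I), (G), (H)

(C) is the only step with nothing outstanding, so it goes first.
(A) needed (C), now all done → (A).
(B) needed (A), now all done → (B).
(E) needed (B), now all done → (E).
Next only (D) has its prerequisites met → (D).
(F) is the only step now ready → (F).
That leaves (I) as the only ready step → (I).
Next only (G) has its prerequisites met → (G).
(H) needed (G), now all done → (H).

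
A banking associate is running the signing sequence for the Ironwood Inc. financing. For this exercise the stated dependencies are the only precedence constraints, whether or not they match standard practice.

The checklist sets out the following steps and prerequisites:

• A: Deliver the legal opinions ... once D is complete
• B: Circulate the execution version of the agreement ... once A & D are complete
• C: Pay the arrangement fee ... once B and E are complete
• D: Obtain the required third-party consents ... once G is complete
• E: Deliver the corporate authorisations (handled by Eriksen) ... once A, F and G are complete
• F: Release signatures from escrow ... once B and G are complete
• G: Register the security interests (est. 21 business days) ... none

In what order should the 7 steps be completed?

G D A B F E C

G has no prerequisites → G first.
Next only D has its prerequisites met → D.
A is the only step now ready → A.
B needed A and D, now all done → B.
Next only F has its prerequisites met → F.
E needed A, F and G, now all done → E.
That leaves C as the only ready step → C.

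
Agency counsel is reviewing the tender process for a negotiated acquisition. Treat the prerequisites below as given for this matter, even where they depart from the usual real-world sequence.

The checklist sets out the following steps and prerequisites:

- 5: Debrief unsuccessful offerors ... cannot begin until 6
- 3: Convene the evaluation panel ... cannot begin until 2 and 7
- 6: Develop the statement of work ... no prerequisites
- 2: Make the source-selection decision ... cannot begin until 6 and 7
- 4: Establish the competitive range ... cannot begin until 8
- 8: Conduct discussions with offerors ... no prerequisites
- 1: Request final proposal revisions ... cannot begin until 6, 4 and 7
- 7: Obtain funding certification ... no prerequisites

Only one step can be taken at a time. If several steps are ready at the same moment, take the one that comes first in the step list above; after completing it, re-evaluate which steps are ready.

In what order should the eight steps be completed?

6, 5, 8, 4, 7, 2, 3, 1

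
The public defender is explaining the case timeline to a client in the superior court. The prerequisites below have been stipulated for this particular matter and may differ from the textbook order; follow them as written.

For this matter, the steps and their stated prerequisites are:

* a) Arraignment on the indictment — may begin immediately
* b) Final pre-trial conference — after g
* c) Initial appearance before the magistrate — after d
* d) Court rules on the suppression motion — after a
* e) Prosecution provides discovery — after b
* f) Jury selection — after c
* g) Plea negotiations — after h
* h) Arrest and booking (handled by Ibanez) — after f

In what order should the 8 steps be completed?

Only a has no prerequisites, so it is first.
That leaves d as the only ready step → d.
c needed d, now all done → c.
f is the only step now ready → f.
h needed f, now all done → h.
g needed h, now all done → g.
That leaves b as the only ready step → b.
Next only e has its prerequisites met → e.

a, d, c, f, h, g, b, e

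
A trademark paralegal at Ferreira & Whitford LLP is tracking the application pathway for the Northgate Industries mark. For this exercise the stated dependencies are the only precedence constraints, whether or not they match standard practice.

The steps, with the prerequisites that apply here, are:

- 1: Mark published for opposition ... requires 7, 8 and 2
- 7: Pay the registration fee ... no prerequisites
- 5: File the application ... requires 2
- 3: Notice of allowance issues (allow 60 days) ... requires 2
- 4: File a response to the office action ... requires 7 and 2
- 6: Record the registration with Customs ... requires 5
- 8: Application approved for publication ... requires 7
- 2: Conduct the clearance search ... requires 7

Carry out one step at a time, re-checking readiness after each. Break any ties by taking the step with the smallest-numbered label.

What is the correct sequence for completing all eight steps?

Only 7 has no prerequisites, so it is first.
Now 2 and 8 have their prerequisites met. 2 has the earlier label, so 2 next.
3, 4 and 5 now also ready, so the ready set is {3, 4, 5, 8}; 3 has the earlier label → 3.
Now 4, 5 and 8 have their prerequisites met. 4 has the earlier label, so 4 next.
Now 5 and 8 have their prerequisites met. 5 has the earlier label, so 5 next.
Now 6 and 8 have their prerequisites met. 6 has the earlier label, so 6 next.
8 is the only step now ready → 8.
1 needed 2, 7 and 8, now all done → 1.

7, 2, 3, 4, 5, 6, 8, 1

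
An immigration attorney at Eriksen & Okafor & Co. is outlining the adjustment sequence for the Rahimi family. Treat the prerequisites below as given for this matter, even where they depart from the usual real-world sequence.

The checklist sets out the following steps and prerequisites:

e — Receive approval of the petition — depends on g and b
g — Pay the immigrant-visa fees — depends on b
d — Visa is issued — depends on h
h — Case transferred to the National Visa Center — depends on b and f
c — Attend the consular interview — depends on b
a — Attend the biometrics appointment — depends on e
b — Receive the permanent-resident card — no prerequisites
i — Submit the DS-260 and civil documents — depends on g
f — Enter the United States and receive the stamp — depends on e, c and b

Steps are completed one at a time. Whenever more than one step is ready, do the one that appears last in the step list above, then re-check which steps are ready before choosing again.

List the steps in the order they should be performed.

b is the only step with nothing outstanding, so it goes first.
Ready: c and g. c is listed later → c.
g needed b, now all done → g.
Ready: i and e. i is listed later → i.
e is the only step now ready → e.
Now f and a have their prerequisites met. f is listed later, so f next.
Ready: a and h. a is listed later → a.
h needed f and b, now all done → h.
Next only d has its prerequisites met → d.

b → c → g → i → e → f → a → h → d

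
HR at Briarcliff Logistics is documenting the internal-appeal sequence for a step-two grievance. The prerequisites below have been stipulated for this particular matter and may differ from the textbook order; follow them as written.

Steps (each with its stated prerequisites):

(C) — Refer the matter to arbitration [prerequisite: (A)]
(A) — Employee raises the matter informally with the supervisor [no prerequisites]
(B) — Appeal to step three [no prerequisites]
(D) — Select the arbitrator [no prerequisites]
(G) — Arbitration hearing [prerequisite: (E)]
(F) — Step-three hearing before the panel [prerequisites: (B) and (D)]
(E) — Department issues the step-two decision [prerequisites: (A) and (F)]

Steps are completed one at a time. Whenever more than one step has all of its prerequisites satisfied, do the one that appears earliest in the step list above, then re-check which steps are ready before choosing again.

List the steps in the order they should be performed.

(A) (C) (B) (D) (F) (E) (G)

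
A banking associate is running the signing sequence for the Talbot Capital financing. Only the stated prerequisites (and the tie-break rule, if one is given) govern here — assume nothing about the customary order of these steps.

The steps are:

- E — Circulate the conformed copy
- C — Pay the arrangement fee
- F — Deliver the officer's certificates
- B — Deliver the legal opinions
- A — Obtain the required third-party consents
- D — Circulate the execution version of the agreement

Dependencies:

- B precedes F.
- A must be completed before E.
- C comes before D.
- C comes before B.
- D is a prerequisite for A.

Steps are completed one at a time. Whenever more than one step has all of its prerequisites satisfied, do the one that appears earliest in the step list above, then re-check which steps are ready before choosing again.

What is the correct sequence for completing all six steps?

C → B → F → D → A → E

Only C has no prerequisites, so it is first.
Ready: B and D. B is listed earlier → B.
Now F and D have their prerequisites met. F is listed earlier, so F next.
D is the only step now ready → D.
A needed D, now all done → A.
E is the only step now ready → E.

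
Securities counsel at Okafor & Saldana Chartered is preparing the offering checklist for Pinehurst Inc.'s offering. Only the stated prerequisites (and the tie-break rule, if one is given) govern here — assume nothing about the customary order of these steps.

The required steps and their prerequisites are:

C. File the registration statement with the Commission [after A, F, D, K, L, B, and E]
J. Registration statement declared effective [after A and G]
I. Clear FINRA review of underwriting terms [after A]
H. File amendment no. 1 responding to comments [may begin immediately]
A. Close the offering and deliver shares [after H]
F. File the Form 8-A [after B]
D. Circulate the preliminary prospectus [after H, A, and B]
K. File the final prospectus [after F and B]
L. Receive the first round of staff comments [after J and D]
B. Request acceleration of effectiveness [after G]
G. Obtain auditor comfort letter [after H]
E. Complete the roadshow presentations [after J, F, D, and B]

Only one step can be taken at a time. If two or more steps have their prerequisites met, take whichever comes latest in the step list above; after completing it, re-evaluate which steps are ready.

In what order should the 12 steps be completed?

H is the only step with nothing outstanding, so it goes first.
G and A are both available; G is listed later → G.
B and A are both available; B is listed later → B.
F and A are both available; F is listed later → F.
K now also ready, so the ready set is {K, A}; K is listed later → K.
A is the only step now ready → A.
Ready: D, I and J. D is listed later → D.
I and J are both available; I is listed later → I.
That leaves J as the only ready step → J.
Ready: E and L. E is listed later → E.
L needed D and J, now all done → L.
C needed E, B, L, K, D, F and A, now all done → C.

H G B F K A D I J E L C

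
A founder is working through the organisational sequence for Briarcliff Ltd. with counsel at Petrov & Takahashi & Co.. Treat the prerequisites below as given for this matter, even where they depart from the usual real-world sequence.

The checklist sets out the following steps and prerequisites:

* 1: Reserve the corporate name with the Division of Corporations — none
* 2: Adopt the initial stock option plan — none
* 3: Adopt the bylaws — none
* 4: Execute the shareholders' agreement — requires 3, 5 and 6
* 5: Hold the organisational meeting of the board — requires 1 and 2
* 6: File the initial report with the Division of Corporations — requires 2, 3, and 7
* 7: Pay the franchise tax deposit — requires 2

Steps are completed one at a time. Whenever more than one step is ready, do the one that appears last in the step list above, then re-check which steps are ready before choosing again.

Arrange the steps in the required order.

3, 2, 7, 6, 1, 5, 4

Nothing is required for 3, 2 and 1. 3 is listed later → 3 first.
Ready: 2 and 1. 2 is listed later → 2.
7 now also ready, so the ready set is {7, 1}; 7 is listed later → 7.
6 and 1 are both available; 6 is listed later → 6.
Next only 1 has its prerequisites met → 1.
Next only 5 has its prerequisites met → 5.
Next only 4 has its prerequisites met → 4.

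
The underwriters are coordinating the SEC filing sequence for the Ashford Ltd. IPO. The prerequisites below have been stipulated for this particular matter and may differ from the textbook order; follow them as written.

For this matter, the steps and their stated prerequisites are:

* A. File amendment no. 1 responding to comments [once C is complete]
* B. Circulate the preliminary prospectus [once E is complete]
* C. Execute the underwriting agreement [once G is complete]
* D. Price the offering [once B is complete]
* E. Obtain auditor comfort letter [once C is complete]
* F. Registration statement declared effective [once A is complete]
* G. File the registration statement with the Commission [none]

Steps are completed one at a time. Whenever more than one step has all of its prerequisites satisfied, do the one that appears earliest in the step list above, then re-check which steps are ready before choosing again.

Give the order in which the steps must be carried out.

G C A E B D F

G is the only step with nothing outstanding, so it goes first.
Next only C has its prerequisites met → C.
Now A and E have their prerequisites met. A is listed earlier, so A next.
F now also ready, so the ready set is {E, F}; E is listed earlier → E.
B now also ready, so the ready set is {B, F}; B is listed earlier → B.
Ready: D and F. D is listed earlier → D.
F needed A, now all done → F.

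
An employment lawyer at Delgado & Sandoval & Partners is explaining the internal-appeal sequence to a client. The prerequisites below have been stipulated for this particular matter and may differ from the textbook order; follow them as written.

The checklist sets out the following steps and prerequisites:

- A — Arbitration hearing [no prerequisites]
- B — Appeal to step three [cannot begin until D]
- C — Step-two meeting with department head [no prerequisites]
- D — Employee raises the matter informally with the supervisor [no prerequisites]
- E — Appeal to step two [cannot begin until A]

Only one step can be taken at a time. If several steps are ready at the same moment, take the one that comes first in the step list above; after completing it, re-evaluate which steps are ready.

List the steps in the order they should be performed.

Nothing is required for A, C and D. A is listed earlier → A first.
C, D and E are all available; C is listed earlier → C.
Ready: D and E. D is listed earlier → D.
Ready: B and E. B is listed earlier → B.
E needed A, now all done → E.

A C D B E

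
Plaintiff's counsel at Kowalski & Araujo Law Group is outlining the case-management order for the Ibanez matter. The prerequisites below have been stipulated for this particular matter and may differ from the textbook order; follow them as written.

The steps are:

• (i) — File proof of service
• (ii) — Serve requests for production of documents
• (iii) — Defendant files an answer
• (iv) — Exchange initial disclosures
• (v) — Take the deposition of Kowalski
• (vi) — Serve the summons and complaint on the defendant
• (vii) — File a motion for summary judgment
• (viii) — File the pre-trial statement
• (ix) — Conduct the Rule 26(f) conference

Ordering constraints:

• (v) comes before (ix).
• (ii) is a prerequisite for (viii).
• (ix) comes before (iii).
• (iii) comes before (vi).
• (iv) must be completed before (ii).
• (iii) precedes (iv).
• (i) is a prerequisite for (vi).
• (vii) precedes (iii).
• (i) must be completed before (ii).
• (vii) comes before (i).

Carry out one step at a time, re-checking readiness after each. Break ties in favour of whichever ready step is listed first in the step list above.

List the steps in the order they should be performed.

(v), (vii), (i), (ix), (iii), (iv), (ii), (vi), (viii)

Nothing is required for (v) and (vii). (v) is listed earlier → (v) first.
Ready: (vii) and (ix). (vii) is listed earlier → (vii).
(i) now also ready, so the ready set is {(i), (ix)}; (i) is listed earlier → (i).
(ix) needed (v), now all done → (ix).
(iii) needed (vii) and (ix), now all done → (iii).
(iv) and (vi) are both available; (iv) is listed earlier → (iv).
Ready: (ii) and (vi). (ii) is listed earlier → (ii).
(viii) now also ready, so the ready set is {(vi), (viii)}; (vi) is listed earlier → (vi).
(viii) is the only step now ready → (viii).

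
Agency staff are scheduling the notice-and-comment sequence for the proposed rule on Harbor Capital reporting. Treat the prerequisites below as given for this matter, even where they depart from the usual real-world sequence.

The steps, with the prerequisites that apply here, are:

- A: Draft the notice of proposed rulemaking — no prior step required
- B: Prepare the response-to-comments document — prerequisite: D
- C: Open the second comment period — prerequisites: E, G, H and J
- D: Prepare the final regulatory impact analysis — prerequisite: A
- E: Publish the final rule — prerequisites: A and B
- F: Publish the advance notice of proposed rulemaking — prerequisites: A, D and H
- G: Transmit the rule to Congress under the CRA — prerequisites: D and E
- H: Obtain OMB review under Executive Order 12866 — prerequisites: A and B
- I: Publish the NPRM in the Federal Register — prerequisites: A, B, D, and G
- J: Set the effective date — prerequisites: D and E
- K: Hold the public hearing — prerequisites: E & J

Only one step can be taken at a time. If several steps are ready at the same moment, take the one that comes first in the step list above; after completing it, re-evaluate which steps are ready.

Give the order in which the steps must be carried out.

A, D, B, E, G, H, F, I, J, C, K

A has no prerequisites → A first.
D needed A, now all done → D.
That leaves B as the only ready step → B.
Now E and H have their prerequisites met. E is listed earlier, so E next.
G and J now also ready, so the ready set is {G, H, J}; G is listed earlier → G.
Ready: H, I and J. H is listed earlier → H.
Ready: F, I and J. F is listed earlier → F.
Ready: I and J. I is listed earlier → I.
J needed D and E, now all done → J.
Now C and K have their prerequisites met. C is listed earlier, so C next.
K needed E and J, now all done → K.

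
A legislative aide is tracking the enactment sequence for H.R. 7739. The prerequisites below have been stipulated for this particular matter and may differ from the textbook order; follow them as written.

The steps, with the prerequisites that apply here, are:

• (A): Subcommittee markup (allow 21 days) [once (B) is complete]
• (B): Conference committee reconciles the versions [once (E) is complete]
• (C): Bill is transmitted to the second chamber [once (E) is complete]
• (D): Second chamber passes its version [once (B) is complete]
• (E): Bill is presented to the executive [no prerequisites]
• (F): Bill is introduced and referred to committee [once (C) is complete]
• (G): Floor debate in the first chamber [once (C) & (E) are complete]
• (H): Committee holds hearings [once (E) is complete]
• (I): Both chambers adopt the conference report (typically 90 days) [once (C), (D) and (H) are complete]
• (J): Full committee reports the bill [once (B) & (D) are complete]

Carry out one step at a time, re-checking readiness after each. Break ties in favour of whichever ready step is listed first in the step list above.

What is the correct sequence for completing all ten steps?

(E) → (B) → (A) → (C) → (D) → (F) → (G) → (H) → (I) → (J)

Only (E) has no prerequisites, so it is first.
(B), (C) and (H) are all available; (B) is listed earlier → (B).
Now (A), (C), (D) and (H) have their prerequisites met. (A) is listed earlier, so (A) next.
Now (C), (D) and (H) have their prerequisites met. (C) is listed earlier, so (C) next.
Now (D), (F), (G) and (H) have their prerequisites met. (D) is listed earlier, so (D) next.
(J) now also ready, so the ready set is {(F), (G), (H), (J)}; (F) is listed earlier → (F).
Now (G), (H) and (J) have their prerequisites met. (G) is listed earlier, so (G) next.
Now (H) and (J) have their prerequisites met. (H) is listed earlier, so (H) next.
(I) and (J) are both available; (I) is listed earlier → (I).
Next only (J) has its prerequisites met → (J).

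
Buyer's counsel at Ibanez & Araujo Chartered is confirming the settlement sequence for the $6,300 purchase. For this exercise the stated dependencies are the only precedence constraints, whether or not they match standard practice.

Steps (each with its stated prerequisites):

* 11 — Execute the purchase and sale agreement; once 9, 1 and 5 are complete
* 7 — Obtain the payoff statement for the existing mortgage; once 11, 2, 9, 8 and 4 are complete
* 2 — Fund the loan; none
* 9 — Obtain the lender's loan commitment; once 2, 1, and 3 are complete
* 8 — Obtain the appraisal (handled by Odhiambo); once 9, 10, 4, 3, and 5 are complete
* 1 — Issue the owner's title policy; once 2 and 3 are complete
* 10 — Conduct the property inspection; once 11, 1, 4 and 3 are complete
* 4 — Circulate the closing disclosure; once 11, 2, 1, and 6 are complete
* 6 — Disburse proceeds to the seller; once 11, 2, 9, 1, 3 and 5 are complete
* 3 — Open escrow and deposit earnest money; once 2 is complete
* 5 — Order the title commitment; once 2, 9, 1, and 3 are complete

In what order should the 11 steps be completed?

2 3 1 9 5 11 6 4 10 8 7

Only 2 has no prerequisites, so it is first.
That leaves 3 as the only ready step → 3.
1 needed 2 and 3, now all done → 1.
Next only 9 has its prerequisites met → 9.
5 needed 2, 9, 1 and 3, now all done → 5.
11 needed 9, 1 and 5, now all done → 11.
6 needed 11, 2, 9, 1, 3 and 5, now all done → 6.
4 needed 11, 2, 1 and 6, now all done → 4.
10 needed 11, 1, 4 and 3, now all done → 10.
Next only 8 has its prerequisites met → 8.
7 needed 11, 2, 9, 8 and 4, now all done → 7.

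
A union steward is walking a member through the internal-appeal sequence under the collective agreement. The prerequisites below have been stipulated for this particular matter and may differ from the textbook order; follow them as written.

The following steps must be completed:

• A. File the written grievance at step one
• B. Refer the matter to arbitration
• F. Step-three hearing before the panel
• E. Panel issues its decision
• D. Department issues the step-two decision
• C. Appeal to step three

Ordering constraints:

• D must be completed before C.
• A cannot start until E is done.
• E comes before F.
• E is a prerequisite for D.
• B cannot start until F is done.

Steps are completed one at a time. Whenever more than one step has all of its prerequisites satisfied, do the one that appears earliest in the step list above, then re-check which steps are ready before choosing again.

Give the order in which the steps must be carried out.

E is the only step with nothing outstanding, so it goes first.
Now A, F and D have their prerequisites met. A is listed earlier, so A next.
Now F and D have their prerequisites met. F is listed earlier, so F next.
B now also ready, so the ready set is {B, D}; B is listed earlier → B.
Next only D has its prerequisites met → D.
That leaves C as the only ready step → C.

E, A, F, B, D, C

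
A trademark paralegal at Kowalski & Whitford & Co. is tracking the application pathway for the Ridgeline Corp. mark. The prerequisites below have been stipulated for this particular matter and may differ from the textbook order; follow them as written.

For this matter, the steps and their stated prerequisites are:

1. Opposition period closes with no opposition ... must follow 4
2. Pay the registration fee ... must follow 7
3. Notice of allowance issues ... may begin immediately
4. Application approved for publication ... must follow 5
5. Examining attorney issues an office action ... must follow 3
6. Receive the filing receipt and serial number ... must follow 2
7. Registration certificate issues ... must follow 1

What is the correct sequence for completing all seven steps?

3 → 5 → 4 → 1 → 7 → 2 → 6

Only 3 has no prerequisites, so it is first.
5 is the only step now ready → 5.
Next only 4 has its prerequisites met → 4.
1 is the only step now ready → 1.
Next only 7 has its prerequisites met → 7.
2 needed 7, now all done → 2.
Next only 6 has its prerequisites met → 6.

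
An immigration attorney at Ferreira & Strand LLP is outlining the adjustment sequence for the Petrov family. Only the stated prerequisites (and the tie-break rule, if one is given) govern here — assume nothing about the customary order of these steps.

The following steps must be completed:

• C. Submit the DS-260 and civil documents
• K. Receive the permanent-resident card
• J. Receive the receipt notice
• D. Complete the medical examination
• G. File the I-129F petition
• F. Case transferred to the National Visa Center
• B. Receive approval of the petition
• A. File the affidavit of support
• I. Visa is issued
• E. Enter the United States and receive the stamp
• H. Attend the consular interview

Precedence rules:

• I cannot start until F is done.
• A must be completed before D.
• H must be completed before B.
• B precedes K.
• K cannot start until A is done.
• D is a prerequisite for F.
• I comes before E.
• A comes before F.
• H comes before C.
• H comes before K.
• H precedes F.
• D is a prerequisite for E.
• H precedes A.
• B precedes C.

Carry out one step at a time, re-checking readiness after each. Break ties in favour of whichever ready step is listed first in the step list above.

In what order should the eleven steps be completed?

J, G, H, B, C, A, K, D, F, I, E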